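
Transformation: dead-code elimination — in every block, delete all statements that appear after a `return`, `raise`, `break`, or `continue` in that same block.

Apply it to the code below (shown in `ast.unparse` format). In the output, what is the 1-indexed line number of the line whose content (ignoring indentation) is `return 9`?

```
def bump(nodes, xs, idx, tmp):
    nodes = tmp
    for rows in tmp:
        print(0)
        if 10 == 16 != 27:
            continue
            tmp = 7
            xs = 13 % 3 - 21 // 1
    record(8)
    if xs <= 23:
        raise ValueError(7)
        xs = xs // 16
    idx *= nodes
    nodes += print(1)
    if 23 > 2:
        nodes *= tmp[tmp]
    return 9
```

Transformed code:
def bump(nodes, xs, idx, tmp):
    nodes = tmp
    for rows in tmp:
        print(0)
        if 10 == 16 != 27:
            continue
    record(8)
    if xs <= 23:
        raise ValueError(7)
    idx *= nodes
    nodes += print(1)
    if 23 > 2:
        nodes *= tmp[tmp]
    return 9

14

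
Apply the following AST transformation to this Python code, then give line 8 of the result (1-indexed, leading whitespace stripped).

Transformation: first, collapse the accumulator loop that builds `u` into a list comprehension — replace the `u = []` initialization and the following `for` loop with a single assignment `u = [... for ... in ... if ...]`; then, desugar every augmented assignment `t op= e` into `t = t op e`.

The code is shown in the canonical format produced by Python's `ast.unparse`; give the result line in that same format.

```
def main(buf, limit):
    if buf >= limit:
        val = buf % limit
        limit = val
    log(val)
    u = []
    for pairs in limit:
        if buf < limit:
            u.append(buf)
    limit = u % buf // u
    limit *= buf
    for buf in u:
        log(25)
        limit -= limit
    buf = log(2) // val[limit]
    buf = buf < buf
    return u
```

limit = limit * buf

Transformed code:
def main(buf, limit):
    if buf >= limit:
        val = buf % limit
        limit = val
    log(val)
    u = [buf for pairs in limit if buf < limit]
    limit = u % buf // u
    limit = limit * buf
    for buf in u:
        log(25)
        limit = limit - limit
    buf = log(2) // val[limit]
    buf = buf < buf
    return u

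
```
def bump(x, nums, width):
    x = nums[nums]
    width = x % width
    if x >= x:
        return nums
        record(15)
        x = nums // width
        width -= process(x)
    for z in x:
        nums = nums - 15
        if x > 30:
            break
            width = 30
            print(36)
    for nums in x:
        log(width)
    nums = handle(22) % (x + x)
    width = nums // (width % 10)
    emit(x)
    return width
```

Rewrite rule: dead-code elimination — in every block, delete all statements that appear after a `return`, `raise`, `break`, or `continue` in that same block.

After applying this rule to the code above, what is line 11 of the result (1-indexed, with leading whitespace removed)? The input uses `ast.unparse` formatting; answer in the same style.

log(width)

Transformed code:
def bump(x, nums, width):
    x = nums[nums]
    width = x % width
    if x >= x:
        return nums
    for z in x:
        nums = nums - 15
        if x > 30:
            break
    for nums in x:
        log(width)
    nums = handle(22) % (x + x)
    width = nums // (width % 10)
    emit(x)
    return width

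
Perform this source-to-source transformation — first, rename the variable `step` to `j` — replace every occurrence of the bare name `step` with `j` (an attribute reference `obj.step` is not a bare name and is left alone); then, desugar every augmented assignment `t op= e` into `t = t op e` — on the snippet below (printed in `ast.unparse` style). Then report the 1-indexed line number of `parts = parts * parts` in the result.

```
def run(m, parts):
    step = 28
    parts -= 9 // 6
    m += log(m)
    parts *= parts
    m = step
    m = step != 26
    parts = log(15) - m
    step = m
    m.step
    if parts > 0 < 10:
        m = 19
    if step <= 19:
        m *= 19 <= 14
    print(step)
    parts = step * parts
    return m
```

Transformed code:
def run(m, parts):
    j = 28
    parts = parts - 9 // 6
    m = m + log(m)
    parts = parts * parts
    m = j
    m = j != 26
    parts = log(15) - m
    j = m
    m.step
    if parts > 0 < 10:
        m = 19
    if j <= 19:
        m = m * (19 <= 14)
    print(j)
    parts = j * parts
    return m

5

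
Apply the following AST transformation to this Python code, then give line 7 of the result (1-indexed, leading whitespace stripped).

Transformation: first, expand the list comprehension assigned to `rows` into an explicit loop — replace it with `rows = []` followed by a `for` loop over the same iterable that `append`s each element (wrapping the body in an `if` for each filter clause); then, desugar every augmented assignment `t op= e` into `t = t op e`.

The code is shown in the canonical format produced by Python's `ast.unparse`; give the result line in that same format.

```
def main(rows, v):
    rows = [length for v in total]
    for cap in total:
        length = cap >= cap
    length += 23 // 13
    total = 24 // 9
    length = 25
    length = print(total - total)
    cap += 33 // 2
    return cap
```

length = length + 23 // 13

Transformed code:
def main(rows, v):
    rows = []
    for v in total:
        rows.append(length)
    for cap in total:
        length = cap >= cap
    length = length + 23 // 13
    total = 24 // 9
    length = 25
    length = print(total - total)
    cap = cap + 33 // 2
    return cap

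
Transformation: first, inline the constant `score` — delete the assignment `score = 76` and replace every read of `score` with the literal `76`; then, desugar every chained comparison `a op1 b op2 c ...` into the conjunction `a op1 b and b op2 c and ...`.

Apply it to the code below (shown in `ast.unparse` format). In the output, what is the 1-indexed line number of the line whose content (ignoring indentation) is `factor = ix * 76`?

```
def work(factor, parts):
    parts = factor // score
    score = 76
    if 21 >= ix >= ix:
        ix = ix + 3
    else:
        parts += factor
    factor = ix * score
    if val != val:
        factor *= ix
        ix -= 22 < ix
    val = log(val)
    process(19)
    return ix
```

Transformed code:
def work(factor, parts):
    parts = factor // 76
    if 21 >= ix and ix >= ix:
        ix = ix + 3
    else:
        parts += factor
    factor = ix * 76
    if val != val:
        factor *= ix
        ix -= 22 < ix
    val = log(val)
    process(19)
    return ix

7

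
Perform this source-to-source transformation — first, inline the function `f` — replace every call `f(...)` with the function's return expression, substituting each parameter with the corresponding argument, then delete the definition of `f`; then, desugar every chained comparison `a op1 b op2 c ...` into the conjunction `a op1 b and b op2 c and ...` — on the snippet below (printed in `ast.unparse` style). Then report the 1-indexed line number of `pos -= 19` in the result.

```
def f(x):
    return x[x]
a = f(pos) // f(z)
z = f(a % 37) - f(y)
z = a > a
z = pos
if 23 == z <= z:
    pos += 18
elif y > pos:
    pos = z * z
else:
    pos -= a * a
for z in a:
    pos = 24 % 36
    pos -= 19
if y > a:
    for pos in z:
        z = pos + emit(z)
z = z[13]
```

13

Transformed code:
a = pos[pos] // z[z]
z = (a % 37)[a % 37] - y[y]
z = a > a
z = pos
if 23 == z and z <= z:
    pos += 18
elif y > pos:
    pos = z * z
else:
    pos -= a * a
for z in a:
    pos = 24 % 36
    pos -= 19
if y > a:
    for pos in z:
        z = pos + emit(z)
z = z[13]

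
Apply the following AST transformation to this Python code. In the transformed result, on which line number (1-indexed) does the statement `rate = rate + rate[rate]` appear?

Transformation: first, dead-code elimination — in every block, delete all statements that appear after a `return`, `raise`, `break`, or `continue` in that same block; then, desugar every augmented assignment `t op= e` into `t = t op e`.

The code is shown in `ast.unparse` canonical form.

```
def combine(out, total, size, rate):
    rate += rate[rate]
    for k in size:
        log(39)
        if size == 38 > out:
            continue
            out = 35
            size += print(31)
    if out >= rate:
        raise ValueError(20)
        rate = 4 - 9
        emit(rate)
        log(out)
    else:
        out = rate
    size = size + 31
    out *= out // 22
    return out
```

2

Transformed code:
def combine(out, total, size, rate):
    rate = rate + rate[rate]
    for k in size:
        log(39)
        if size == 38 > out:
            continue
    if out >= rate:
        raise ValueError(20)
    else:
        out = rate
    size = size + 31
    out = out * (out // 22)
    return out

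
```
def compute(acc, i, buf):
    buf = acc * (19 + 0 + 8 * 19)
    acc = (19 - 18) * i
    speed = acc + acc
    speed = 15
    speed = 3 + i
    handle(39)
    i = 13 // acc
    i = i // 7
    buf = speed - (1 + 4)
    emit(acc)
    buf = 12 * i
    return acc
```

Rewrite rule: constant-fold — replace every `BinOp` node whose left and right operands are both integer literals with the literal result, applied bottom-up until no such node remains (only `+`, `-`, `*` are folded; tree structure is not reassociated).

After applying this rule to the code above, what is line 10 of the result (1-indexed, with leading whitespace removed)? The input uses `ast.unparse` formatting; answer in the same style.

buf = speed - 5

Transformed code:
def compute(acc, i, buf):
    buf = acc * 171
    acc = 1 * i
    speed = acc + acc
    speed = 15
    speed = 3 + i
    handle(39)
    i = 13 // acc
    i = i // 7
    buf = speed - 5
    emit(acc)
    buf = 12 * i
    return acc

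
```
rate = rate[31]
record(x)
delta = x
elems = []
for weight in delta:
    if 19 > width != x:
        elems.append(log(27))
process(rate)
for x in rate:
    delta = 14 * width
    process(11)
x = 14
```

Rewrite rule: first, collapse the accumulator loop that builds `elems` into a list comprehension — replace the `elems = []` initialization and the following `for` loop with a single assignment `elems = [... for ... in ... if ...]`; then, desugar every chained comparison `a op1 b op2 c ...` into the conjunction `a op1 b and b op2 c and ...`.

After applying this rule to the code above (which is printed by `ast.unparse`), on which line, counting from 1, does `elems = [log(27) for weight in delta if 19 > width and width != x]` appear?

4

Transformed code:
rate = rate[31]
record(x)
delta = x
elems = [log(27) for weight in delta if 19 > width and width != x]
process(rate)
for x in rate:
    delta = 14 * width
    process(11)
x = 14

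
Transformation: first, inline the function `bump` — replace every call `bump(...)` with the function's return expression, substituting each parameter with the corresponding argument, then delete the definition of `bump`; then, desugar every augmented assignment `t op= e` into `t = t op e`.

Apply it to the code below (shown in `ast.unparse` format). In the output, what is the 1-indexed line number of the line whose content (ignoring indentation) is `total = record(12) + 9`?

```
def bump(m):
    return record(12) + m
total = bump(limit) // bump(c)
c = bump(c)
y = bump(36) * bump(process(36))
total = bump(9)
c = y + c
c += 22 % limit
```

Transformed code:
total = (record(12) + limit) // (record(12) + c)
c = record(12) + c
y = (record(12) + 36) * (record(12) + process(36))
total = record(12) + 9
c = y + c
c = c + 22 % limit

4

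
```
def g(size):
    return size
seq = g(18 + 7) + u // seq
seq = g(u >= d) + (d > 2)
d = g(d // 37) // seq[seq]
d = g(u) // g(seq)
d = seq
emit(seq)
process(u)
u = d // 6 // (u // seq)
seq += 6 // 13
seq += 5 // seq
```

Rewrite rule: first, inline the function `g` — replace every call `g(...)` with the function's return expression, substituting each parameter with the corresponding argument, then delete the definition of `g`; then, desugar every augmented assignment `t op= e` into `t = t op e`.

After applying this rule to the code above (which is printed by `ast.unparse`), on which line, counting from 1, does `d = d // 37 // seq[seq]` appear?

Transformed code:
seq = 18 + 7 + u // seq
seq = (u >= d) + (d > 2)
d = d // 37 // seq[seq]
d = u // seq
d = seq
emit(seq)
process(u)
u = d // 6 // (u // seq)
seq = seq + 6 // 13
seq = seq + 5 // seq

3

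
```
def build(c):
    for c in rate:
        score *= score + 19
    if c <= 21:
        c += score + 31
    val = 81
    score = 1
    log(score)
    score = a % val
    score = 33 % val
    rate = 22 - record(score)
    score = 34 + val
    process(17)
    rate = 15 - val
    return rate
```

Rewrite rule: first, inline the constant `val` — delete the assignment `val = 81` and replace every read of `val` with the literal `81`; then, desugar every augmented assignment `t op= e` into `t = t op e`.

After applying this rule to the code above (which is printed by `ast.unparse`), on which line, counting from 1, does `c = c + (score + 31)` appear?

5

Transformed code:
def build(c):
    for c in rate:
        score = score * (score + 19)
    if c <= 21:
        c = c + (score + 31)
    score = 1
    log(score)
    score = a % 81
    score = 33 % 81
    rate = 22 - record(score)
    score = 34 + 81
    process(17)
    rate = 15 - 81
    return rate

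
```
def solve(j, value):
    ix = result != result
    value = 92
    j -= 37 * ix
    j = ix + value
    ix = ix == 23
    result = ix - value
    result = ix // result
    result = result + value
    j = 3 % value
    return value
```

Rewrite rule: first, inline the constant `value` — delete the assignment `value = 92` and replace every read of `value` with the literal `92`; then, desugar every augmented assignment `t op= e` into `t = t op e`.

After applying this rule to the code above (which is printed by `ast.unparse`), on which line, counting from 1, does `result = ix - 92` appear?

Transformed code:
def solve(j, value):
    ix = result != result
    j = j - 37 * ix
    j = ix + 92
    ix = ix == 23
    result = ix - 92
    result = ix // result
    result = result + 92
    j = 3 % 92
    return 92

6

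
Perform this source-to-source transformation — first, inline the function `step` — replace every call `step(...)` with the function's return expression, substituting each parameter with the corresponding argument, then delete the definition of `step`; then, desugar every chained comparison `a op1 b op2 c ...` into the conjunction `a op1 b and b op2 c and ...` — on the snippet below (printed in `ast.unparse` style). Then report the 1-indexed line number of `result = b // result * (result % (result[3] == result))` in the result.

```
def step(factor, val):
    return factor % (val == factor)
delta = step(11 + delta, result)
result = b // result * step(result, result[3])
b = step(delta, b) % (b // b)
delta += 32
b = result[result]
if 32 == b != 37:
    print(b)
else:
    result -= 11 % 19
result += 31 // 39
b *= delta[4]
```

2

Transformed code:
delta = (11 + delta) % (result == 11 + delta)
result = b // result * (result % (result[3] == result))
b = delta % (b == delta) % (b // b)
delta += 32
b = result[result]
if 32 == b and b != 37:
    print(b)
else:
    result -= 11 % 19
result += 31 // 39
b *= delta[4]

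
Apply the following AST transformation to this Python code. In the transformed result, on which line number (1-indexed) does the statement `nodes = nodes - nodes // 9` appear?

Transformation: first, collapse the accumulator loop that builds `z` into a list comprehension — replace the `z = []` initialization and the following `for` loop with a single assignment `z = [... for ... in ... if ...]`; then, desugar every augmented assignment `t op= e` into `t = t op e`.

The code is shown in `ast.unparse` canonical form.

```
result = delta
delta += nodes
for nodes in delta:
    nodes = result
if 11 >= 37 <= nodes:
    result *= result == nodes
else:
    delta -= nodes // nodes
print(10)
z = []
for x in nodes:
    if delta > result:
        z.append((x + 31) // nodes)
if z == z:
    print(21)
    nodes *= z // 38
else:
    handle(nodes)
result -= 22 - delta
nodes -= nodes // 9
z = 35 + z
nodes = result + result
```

Transformed code:
result = delta
delta = delta + nodes
for nodes in delta:
    nodes = result
if 11 >= 37 <= nodes:
    result = result * (result == nodes)
else:
    delta = delta - nodes // nodes
print(10)
z = [(x + 31) // nodes for x in nodes if delta > result]
if z == z:
    print(21)
    nodes = nodes * (z // 38)
else:
    handle(nodes)
result = result - (22 - delta)
nodes = nodes - nodes // 9
z = 35 + z
nodes = result + result

17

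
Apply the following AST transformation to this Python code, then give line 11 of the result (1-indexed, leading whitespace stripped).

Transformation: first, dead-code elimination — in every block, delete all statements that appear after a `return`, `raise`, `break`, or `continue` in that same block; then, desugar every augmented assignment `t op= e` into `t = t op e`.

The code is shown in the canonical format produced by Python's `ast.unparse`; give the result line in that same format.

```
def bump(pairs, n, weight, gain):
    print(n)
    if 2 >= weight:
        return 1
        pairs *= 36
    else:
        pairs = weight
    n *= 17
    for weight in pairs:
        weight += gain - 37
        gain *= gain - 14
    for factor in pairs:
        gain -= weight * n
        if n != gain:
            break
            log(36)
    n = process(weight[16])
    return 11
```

Transformed code:
def bump(pairs, n, weight, gain):
    print(n)
    if 2 >= weight:
        return 1
    else:
        pairs = weight
    n = n * 17
    for weight in pairs:
        weight = weight + (gain - 37)
        gain = gain * (gain - 14)
    for factor in pairs:
        gain = gain - weight * n
        if n != gain:
            break
    n = process(weight[16])
    return 11

for factor in pairs:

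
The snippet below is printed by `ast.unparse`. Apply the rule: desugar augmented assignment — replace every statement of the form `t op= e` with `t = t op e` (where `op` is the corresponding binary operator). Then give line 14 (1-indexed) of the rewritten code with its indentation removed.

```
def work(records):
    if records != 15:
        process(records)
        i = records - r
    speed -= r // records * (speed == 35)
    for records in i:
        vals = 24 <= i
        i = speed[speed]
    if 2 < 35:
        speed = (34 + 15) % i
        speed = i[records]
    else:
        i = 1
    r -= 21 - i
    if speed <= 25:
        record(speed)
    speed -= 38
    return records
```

Transformed code:
def work(records):
    if records != 15:
        process(records)
        i = records - r
    speed = speed - r // records * (speed == 35)
    for records in i:
        vals = 24 <= i
        i = speed[speed]
    if 2 < 35:
        speed = (34 + 15) % i
        speed = i[records]
    else:
        i = 1
    r = r - (21 - i)
    if speed <= 25:
        record(speed)
    speed = speed - 38
    return records

r = r - (21 - i)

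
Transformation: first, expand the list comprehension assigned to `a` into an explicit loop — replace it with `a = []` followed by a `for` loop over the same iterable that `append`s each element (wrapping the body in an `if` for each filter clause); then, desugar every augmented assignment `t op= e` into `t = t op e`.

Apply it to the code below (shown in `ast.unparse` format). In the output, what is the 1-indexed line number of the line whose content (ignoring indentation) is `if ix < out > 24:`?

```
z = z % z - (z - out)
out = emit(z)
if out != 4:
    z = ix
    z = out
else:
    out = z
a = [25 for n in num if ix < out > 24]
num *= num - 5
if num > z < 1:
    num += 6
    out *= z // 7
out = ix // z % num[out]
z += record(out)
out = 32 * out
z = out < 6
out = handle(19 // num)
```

10

Transformed code:
z = z % z - (z - out)
out = emit(z)
if out != 4:
    z = ix
    z = out
else:
    out = z
a = []
for n in num:
    if ix < out > 24:
        a.append(25)
num = num * (num - 5)
if num > z < 1:
    num = num + 6
    out = out * (z // 7)
out = ix // z % num[out]
z = z + record(out)
out = 32 * out
z = out < 6
out = handle(19 // num)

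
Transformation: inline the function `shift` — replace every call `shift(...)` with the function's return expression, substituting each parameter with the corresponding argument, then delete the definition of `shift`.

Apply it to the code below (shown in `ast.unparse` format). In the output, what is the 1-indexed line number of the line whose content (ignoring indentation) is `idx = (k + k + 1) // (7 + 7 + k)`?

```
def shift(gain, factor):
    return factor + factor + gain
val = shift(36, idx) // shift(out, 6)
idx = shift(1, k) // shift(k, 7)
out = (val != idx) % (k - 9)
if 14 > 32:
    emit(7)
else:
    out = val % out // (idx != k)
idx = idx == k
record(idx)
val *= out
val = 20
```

Transformed code:
val = (idx + idx + 36) // (6 + 6 + out)
idx = (k + k + 1) // (7 + 7 + k)
out = (val != idx) % (k - 9)
if 14 > 32:
    emit(7)
else:
    out = val % out // (idx != k)
idx = idx == k
record(idx)
val *= out
val = 20

2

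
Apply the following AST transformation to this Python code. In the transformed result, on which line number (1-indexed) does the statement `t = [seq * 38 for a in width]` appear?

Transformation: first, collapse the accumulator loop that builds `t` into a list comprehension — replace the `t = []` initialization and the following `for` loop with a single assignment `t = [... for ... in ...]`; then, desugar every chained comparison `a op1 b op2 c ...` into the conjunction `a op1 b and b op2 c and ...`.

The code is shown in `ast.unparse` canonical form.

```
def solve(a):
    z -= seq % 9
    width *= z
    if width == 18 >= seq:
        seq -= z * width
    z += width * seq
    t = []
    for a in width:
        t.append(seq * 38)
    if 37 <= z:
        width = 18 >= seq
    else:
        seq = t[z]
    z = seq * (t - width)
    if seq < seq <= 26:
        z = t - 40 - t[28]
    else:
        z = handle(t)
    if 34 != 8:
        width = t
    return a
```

7

Transformed code:
def solve(a):
    z -= seq % 9
    width *= z
    if width == 18 and 18 >= seq:
        seq -= z * width
    z += width * seq
    t = [seq * 38 for a in width]
    if 37 <= z:
        width = 18 >= seq
    else:
        seq = t[z]
    z = seq * (t - width)
    if seq < seq and seq <= 26:
        z = t - 40 - t[28]
    else:
        z = handle(t)
    if 34 != 8:
        width = t
    return a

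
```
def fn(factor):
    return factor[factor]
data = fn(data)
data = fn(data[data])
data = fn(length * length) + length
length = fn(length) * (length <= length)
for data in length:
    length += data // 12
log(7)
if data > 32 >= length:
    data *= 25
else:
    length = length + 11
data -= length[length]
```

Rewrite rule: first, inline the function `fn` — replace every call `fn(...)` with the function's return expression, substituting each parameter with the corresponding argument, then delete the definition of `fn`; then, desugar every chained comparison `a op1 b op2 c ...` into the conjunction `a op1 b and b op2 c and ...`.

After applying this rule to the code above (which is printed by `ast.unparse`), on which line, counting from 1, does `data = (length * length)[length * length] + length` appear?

Transformed code:
data = data[data]
data = data[data][data[data]]
data = (length * length)[length * length] + length
length = length[length] * (length <= length)
for data in length:
    length += data // 12
log(7)
if data > 32 and 32 >= length:
    data *= 25
else:
    length = length + 11
data -= length[length]

3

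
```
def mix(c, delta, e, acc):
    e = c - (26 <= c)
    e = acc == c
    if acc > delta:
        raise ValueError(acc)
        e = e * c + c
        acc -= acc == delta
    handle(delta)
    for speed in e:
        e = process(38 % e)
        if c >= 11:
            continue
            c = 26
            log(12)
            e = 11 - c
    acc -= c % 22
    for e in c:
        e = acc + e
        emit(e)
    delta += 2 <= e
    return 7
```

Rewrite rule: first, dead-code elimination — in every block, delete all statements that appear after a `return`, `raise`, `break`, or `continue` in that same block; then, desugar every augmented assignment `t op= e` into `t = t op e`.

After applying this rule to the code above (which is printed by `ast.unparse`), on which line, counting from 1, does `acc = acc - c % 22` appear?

11

Transformed code:
def mix(c, delta, e, acc):
    e = c - (26 <= c)
    e = acc == c
    if acc > delta:
        raise ValueError(acc)
    handle(delta)
    for speed in e:
        e = process(38 % e)
        if c >= 11:
            continue
    acc = acc - c % 22
    for e in c:
        e = acc + e
        emit(e)
    delta = delta + (2 <= e)
    return 7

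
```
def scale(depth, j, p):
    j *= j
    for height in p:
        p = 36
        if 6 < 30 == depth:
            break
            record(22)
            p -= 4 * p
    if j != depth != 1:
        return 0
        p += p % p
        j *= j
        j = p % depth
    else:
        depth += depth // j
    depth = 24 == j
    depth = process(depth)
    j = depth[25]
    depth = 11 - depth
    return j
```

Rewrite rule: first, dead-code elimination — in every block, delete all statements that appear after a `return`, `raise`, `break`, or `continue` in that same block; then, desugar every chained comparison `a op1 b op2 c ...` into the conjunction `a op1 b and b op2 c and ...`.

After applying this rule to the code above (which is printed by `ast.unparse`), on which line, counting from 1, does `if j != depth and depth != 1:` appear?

7

Transformed code:
def scale(depth, j, p):
    j *= j
    for height in p:
        p = 36
        if 6 < 30 and 30 == depth:
            break
    if j != depth and depth != 1:
        return 0
    else:
        depth += depth // j
    depth = 24 == j
    depth = process(depth)
    j = depth[25]
    depth = 11 - depth
    return j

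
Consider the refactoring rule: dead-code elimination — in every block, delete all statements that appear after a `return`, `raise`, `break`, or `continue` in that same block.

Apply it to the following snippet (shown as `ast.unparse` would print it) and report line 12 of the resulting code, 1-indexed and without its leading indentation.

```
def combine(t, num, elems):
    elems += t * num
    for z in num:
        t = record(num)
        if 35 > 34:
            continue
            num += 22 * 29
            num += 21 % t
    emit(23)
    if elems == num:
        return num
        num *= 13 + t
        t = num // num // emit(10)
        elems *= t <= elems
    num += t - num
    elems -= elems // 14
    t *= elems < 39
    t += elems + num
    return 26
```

t *= elems < 39

Transformed code:
def combine(t, num, elems):
    elems += t * num
    for z in num:
        t = record(num)
        if 35 > 34:
            continue
    emit(23)
    if elems == num:
        return num
    num += t - num
    elems -= elems // 14
    t *= elems < 39
    t += elems + num
    return 26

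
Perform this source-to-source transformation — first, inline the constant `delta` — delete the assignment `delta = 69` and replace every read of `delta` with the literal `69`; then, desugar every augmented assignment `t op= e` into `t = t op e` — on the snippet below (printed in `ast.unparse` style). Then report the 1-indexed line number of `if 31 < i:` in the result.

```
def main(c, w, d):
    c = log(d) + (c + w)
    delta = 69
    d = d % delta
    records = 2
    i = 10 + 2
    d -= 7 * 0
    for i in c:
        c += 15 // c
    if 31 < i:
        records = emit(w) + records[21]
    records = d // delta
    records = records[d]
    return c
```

Transformed code:
def main(c, w, d):
    c = log(d) + (c + w)
    d = d % 69
    records = 2
    i = 10 + 2
    d = d - 7 * 0
    for i in c:
        c = c + 15 // c
    if 31 < i:
        records = emit(w) + records[21]
    records = d // 69
    records = records[d]
    return c

9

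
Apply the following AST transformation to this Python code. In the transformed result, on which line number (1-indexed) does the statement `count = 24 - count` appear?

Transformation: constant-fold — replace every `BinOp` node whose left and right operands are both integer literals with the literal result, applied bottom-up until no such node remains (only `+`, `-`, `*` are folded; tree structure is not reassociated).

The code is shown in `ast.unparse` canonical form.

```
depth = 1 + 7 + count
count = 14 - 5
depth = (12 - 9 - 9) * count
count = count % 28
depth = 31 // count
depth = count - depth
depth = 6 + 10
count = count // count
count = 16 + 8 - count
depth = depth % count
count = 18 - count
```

9

Transformed code:
depth = 8 + count
count = 9
depth = -6 * count
count = count % 28
depth = 31 // count
depth = count - depth
depth = 16
count = count // count
count = 24 - count
depth = depth % count
count = 18 - count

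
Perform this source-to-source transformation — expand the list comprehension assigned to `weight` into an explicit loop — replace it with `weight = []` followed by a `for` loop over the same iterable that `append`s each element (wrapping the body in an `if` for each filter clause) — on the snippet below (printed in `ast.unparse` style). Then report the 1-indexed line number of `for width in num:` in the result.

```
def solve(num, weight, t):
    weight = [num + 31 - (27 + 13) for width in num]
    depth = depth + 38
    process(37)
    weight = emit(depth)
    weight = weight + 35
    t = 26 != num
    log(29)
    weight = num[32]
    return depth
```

3

Transformed code:
def solve(num, weight, t):
    weight = []
    for width in num:
        weight.append(num + 31 - (27 + 13))
    depth = depth + 38
    process(37)
    weight = emit(depth)
    weight = weight + 35
    t = 26 != num
    log(29)
    weight = num[32]
    return depth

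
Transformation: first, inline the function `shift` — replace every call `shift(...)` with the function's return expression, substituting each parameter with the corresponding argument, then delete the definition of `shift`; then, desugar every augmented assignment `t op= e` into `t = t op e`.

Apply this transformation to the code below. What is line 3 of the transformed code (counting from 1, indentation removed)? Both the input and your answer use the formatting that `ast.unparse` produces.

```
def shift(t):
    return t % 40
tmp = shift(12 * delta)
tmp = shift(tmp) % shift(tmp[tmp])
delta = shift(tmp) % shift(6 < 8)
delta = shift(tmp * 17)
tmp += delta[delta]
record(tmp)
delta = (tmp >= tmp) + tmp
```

delta = tmp % 40 % ((6 < 8) % 40)

Transformed code:
tmp = 12 * delta % 40
tmp = tmp % 40 % (tmp[tmp] % 40)
delta = tmp % 40 % ((6 < 8) % 40)
delta = tmp * 17 % 40
tmp = tmp + delta[delta]
record(tmp)
delta = (tmp >= tmp) + tmp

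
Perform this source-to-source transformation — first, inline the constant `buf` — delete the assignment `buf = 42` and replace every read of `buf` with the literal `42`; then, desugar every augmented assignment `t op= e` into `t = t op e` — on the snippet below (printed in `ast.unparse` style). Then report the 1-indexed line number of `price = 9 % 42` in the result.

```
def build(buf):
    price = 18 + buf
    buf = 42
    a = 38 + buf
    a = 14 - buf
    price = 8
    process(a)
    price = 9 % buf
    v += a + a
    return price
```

7

Transformed code:
def build(buf):
    price = 18 + 42
    a = 38 + 42
    a = 14 - 42
    price = 8
    process(a)
    price = 9 % 42
    v = v + (a + a)
    return price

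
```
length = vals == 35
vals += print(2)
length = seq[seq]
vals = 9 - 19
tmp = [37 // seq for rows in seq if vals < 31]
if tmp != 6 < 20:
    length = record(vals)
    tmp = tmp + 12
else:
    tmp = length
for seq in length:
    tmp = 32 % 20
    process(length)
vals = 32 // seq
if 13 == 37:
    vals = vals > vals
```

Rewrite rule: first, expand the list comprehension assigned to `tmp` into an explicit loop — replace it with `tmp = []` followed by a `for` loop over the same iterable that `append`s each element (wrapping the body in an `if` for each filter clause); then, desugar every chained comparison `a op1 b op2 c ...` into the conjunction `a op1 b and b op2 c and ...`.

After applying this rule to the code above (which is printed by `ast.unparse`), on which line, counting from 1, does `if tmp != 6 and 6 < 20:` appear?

Transformed code:
length = vals == 35
vals += print(2)
length = seq[seq]
vals = 9 - 19
tmp = []
for rows in seq:
    if vals < 31:
        tmp.append(37 // seq)
if tmp != 6 and 6 < 20:
    length = record(vals)
    tmp = tmp + 12
else:
    tmp = length
for seq in length:
    tmp = 32 % 20
    process(length)
vals = 32 // seq
if 13 == 37:
    vals = vals > vals

9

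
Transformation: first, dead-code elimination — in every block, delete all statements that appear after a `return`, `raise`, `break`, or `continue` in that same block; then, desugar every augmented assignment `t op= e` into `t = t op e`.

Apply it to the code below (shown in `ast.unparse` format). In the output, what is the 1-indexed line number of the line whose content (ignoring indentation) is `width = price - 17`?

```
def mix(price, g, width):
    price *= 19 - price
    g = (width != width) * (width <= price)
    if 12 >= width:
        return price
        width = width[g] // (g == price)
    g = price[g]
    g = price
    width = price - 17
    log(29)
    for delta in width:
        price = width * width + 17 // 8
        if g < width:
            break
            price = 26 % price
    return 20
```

8

Transformed code:
def mix(price, g, width):
    price = price * (19 - price)
    g = (width != width) * (width <= price)
    if 12 >= width:
        return price
    g = price[g]
    g = price
    width = price - 17
    log(29)
    for delta in width:
        price = width * width + 17 // 8
        if g < width:
            break
    return 20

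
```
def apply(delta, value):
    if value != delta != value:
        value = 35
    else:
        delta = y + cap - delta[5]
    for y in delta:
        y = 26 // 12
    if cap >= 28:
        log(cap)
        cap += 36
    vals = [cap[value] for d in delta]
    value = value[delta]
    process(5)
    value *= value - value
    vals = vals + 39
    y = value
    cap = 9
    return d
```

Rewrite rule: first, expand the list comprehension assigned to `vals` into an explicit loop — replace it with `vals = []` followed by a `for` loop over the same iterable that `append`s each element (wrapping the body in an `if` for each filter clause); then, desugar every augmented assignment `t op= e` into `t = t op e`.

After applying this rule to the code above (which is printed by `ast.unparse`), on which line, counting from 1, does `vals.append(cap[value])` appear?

Transformed code:
def apply(delta, value):
    if value != delta != value:
        value = 35
    else:
        delta = y + cap - delta[5]
    for y in delta:
        y = 26 // 12
    if cap >= 28:
        log(cap)
        cap = cap + 36
    vals = []
    for d in delta:
        vals.append(cap[value])
    value = value[delta]
    process(5)
    value = value * (value - value)
    vals = vals + 39
    y = value
    cap = 9
    return d

13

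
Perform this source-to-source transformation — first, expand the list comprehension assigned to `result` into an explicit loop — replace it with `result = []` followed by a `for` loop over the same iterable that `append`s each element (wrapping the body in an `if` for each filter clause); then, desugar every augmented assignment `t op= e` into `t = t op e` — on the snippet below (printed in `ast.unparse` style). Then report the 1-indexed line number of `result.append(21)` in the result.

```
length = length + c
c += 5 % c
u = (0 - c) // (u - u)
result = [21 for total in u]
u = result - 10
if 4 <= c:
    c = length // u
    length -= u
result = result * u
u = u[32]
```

6

Transformed code:
length = length + c
c = c + 5 % c
u = (0 - c) // (u - u)
result = []
for total in u:
    result.append(21)
u = result - 10
if 4 <= c:
    c = length // u
    length = length - u
result = result * u
u = u[32]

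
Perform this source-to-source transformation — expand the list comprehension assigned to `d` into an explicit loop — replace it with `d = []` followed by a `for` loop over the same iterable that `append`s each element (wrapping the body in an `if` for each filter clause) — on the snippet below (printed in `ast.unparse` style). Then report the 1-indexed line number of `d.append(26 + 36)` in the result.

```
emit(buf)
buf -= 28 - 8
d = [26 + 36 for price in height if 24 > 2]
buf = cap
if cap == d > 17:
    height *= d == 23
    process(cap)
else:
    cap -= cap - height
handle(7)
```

6

Transformed code:
emit(buf)
buf -= 28 - 8
d = []
for price in height:
    if 24 > 2:
        d.append(26 + 36)
buf = cap
if cap == d > 17:
    height *= d == 23
    process(cap)
else:
    cap -= cap - height
handle(7)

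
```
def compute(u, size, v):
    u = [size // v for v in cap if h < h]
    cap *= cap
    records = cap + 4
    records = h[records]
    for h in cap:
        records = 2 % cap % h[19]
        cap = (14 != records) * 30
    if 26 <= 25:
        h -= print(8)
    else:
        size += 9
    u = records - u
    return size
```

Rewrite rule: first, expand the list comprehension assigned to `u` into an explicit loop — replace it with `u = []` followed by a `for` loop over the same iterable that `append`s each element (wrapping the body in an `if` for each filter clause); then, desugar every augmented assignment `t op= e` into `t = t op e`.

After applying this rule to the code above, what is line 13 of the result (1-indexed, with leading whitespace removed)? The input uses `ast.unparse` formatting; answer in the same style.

h = h - print(8)

Transformed code:
def compute(u, size, v):
    u = []
    for v in cap:
        if h < h:
            u.append(size // v)
    cap = cap * cap
    records = cap + 4
    records = h[records]
    for h in cap:
        records = 2 % cap % h[19]
        cap = (14 != records) * 30
    if 26 <= 25:
        h = h - print(8)
    else:
        size = size + 9
    u = records - u
    return size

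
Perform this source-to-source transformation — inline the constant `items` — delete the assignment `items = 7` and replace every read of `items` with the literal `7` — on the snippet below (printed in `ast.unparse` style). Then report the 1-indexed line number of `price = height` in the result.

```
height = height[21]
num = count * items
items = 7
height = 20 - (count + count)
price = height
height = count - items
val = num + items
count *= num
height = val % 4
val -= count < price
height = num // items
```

4

Transformed code:
height = height[21]
num = count * 7
height = 20 - (count + count)
price = height
height = count - 7
val = num + 7
count *= num
height = val % 4
val -= count < price
height = num // 7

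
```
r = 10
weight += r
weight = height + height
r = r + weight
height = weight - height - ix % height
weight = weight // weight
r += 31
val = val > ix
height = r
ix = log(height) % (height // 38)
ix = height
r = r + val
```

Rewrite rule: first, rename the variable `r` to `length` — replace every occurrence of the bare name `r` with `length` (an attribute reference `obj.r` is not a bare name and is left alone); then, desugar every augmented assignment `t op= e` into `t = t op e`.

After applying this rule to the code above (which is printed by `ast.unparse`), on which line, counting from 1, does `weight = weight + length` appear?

2

Transformed code:
length = 10
weight = weight + length
weight = height + height
length = length + weight
height = weight - height - ix % height
weight = weight // weight
length = length + 31
val = val > ix
height = length
ix = log(height) % (height // 38)
ix = height
length = length + val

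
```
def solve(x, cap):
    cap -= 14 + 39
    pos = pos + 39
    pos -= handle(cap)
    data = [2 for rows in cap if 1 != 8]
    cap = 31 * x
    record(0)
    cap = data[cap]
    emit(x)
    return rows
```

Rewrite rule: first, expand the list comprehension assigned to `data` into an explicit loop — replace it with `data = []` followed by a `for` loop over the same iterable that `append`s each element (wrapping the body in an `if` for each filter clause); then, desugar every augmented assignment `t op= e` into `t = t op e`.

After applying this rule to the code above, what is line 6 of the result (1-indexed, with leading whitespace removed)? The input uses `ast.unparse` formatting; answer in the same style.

Transformed code:
def solve(x, cap):
    cap = cap - (14 + 39)
    pos = pos + 39
    pos = pos - handle(cap)
    data = []
    for rows in cap:
        if 1 != 8:
            data.append(2)
    cap = 31 * x
    record(0)
    cap = data[cap]
    emit(x)
    return rows

for rows in cap: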